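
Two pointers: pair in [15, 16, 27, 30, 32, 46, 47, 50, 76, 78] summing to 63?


lo=0(15)+hi=9(78)=93
lo=0(15)+hi=8(76)=91
lo=0(15)+hi=7(50)=65
lo=0(15)+hi=6(47)=62
lo=1(16)+hi=6(47)=63

Yes: 16+47=63


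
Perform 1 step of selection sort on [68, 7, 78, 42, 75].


Initial: [68, 7, 78, 42, 75]
Step 1: min=7 at 1
  Swap: [7, 68, 78, 42, 75]

After 1 step: [7, 68, 78, 42, 75]


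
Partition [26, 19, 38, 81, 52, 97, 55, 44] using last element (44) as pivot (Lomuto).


Pivot: 44
  26 <= 44: advance i (no swap)
  19 <= 44: advance i (no swap)
  38 <= 44: advance i (no swap)
Place pivot at 3: [26, 19, 38, 44, 52, 97, 55, 81]

Partitioned: [26, 19, 38, 44, 52, 97, 55, 81]


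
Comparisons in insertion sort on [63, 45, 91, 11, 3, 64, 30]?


Algorithm: insertion sort
Input: [63, 45, 91, 11, 3, 64, 30]
Sorted: [3, 11, 30, 45, 63, 64, 91]

16


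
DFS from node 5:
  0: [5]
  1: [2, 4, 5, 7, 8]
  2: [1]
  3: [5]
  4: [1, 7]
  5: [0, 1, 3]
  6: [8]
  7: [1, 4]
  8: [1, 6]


Visit 5, push [3, 1, 0]
Visit 0, push []
Visit 1, push [8, 7, 4, 2]
Visit 2, push []
Visit 4, push [7]
Visit 7, push []
Visit 8, push [6]
Visit 6, push []
Visit 3, push []

DFS order: [5, 0, 1, 2, 4, 7, 8, 6, 3]


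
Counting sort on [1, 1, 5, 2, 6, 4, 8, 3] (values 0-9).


Input: [1, 1, 5, 2, 6, 4, 8, 3]
Counts: [0, 2, 1, 1, 1, 1, 1, 0, 1, 0]

Sorted: [1, 1, 2, 3, 4, 5, 6, 8]


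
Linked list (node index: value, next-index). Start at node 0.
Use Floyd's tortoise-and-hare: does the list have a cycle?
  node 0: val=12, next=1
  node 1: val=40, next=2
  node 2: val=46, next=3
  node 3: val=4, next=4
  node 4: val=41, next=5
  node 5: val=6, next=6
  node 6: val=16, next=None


Floyd's tortoise (slow, +1) and hare (fast, +2):
  init: slow=0, fast=0
  step 1: slow=1, fast=2
  step 2: slow=2, fast=4
  step 3: slow=3, fast=6
  step 4: fast -> None, no cycle

Cycle: no


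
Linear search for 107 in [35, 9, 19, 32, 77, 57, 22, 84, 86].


i=0: 35!=107
i=1: 9!=107
i=2: 19!=107
i=3: 32!=107
i=4: 77!=107
i=5: 57!=107
i=6: 22!=107
i=7: 84!=107
i=8: 86!=107

Not found, 9 comps


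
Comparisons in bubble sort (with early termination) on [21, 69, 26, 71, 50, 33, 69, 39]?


Algorithm: bubble sort (with early termination)
Input: [21, 69, 26, 71, 50, 33, 69, 39]
Sorted: [21, 26, 33, 39, 50, 69, 69, 71]

25


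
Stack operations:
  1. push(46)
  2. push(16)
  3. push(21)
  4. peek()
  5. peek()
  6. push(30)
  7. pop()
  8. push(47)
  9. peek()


push(46) -> [46]
push(16) -> [46, 16]
push(21) -> [46, 16, 21]
peek()->21
peek()->21
push(30) -> [46, 16, 21, 30]
pop()->30, [46, 16, 21]
push(47) -> [46, 16, 21, 47]
peek()->47

Final stack: [46, 16, 21, 47]


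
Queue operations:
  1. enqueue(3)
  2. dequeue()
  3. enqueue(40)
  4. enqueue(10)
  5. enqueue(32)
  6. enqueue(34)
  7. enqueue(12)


enqueue(3) -> [3]
dequeue()->3, []
enqueue(40) -> [40]
enqueue(10) -> [40, 10]
enqueue(32) -> [40, 10, 32]
enqueue(34) -> [40, 10, 32, 34]
enqueue(12) -> [40, 10, 32, 34, 12]

Final queue: [40, 10, 32, 34, 12]


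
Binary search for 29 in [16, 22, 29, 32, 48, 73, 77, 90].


Step 1: lo=0, hi=7, mid=3, val=32
Step 2: lo=0, hi=2, mid=1, val=22
Step 3: lo=2, hi=2, mid=2, val=29

Found at index 2


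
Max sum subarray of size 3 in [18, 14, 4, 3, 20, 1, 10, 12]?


[0:3]: 36
[1:4]: 21
[2:5]: 27
[3:6]: 24
[4:7]: 31
[5:8]: 23

Max: 36 at [0:3]


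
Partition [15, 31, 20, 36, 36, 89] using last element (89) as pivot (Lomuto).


Pivot: 89
  15 <= 89: advance i (no swap)
  31 <= 89: advance i (no swap)
  20 <= 89: advance i (no swap)
  36 <= 89: advance i (no swap)
  36 <= 89: advance i (no swap)
Place pivot at 5: [15, 31, 20, 36, 36, 89]

Partitioned: [15, 31, 20, 36, 36, 89]


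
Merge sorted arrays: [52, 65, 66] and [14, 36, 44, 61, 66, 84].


Take 14 from B
Take 36 from B
Take 44 from B
Take 52 from A
Take 61 from B
Take 65 from A
Take 66 from A

Merged: [14, 36, 44, 52, 61, 65, 66, 66, 84]


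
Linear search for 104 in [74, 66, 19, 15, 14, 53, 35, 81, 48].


i=0: 74!=104
i=1: 66!=104
i=2: 19!=104
i=3: 15!=104
i=4: 14!=104
i=5: 53!=104
i=6: 35!=104
i=7: 81!=104
i=8: 48!=104

Not found, 9 comps


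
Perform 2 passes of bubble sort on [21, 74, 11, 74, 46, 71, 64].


Initial: [21, 74, 11, 74, 46, 71, 64]
Pass 1: [21, 11, 74, 46, 71, 64, 74] (4 swaps)
Pass 2: [11, 21, 46, 71, 64, 74, 74] (4 swaps)

After 2 passes: [11, 21, 46, 71, 64, 74, 74]


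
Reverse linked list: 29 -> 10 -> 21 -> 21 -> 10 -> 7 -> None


Step 1: curr=29, set curr.next=prev(None) | reversed so far: 29
Step 2: curr=10, set curr.next=prev(29) | reversed so far: 10 -> 29
Step 3: curr=21, set curr.next=prev(10) | reversed so far: 21 -> 10 -> 29
Step 4: curr=21, set curr.next=prev(21) | reversed so far: 21 -> 21 -> 10 -> 29
Step 5: curr=10, set curr.next=prev(21) | reversed so far: 10 -> 21 -> 21 -> 10 -> 29
Step 6: curr=7, set curr.next=prev(10) | reversed so far: 7 -> 10 -> 21 -> 21 -> 10 -> 29

7 -> 10 -> 21 -> 21 -> 10 -> 29 -> None


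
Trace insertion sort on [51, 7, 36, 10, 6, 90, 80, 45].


Initial: [51, 7, 36, 10, 6, 90, 80, 45]
Insert 7: [7, 51, 36, 10, 6, 90, 80, 45]
Insert 36: [7, 36, 51, 10, 6, 90, 80, 45]
Insert 10: [7, 10, 36, 51, 6, 90, 80, 45]
Insert 6: [6, 7, 10, 36, 51, 90, 80, 45]
Insert 90: [6, 7, 10, 36, 51, 90, 80, 45]
Insert 80: [6, 7, 10, 36, 51, 80, 90, 45]
Insert 45: [6, 7, 10, 36, 45, 51, 80, 90]

Sorted: [6, 7, 10, 36, 45, 51, 80, 90]


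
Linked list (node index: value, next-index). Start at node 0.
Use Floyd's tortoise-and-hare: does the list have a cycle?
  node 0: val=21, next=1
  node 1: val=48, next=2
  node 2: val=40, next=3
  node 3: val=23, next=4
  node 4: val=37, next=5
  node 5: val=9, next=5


Floyd's tortoise (slow, +1) and hare (fast, +2):
  init: slow=0, fast=0
  step 1: slow=1, fast=2
  step 2: slow=2, fast=4
  step 3: slow=3, fast=5
  step 4: slow=4, fast=5
  step 5: slow=5, fast=5
  slow == fast at node 5: cycle detected

Cycle: yes


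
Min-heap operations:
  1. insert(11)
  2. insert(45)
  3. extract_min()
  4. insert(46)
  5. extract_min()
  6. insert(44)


insert(11) -> [11]
insert(45) -> [11, 45]
extract_min()->11, [45]
insert(46) -> [45, 46]
extract_min()->45, [46]
insert(44) -> [44, 46]

Final heap: [44, 46]


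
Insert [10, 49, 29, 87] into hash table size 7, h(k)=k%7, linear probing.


Insert 10: h=3 -> slot 3
Insert 49: h=0 -> slot 0
Insert 29: h=1 -> slot 1
Insert 87: h=3, 1 probes -> slot 4

Table: [49, 29, None, 10, 87, None, None]


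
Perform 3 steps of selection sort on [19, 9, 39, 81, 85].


Initial: [19, 9, 39, 81, 85]
Step 1: min=9 at 1
  Swap: [9, 19, 39, 81, 85]
Step 2: min=19 at 1
  Swap: [9, 19, 39, 81, 85]
Step 3: min=39 at 2
  Swap: [9, 19, 39, 81, 85]

After 3 steps: [9, 19, 39, 81, 85]


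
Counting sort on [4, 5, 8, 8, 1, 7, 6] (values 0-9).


Input: [4, 5, 8, 8, 1, 7, 6]
Counts: [0, 1, 0, 0, 1, 1, 1, 1, 2, 0]

Sorted: [1, 4, 5, 6, 7, 8, 8]


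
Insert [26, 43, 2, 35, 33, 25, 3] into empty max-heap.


Insert 26: [26]
Insert 43: [43, 26]
Insert 2: [43, 26, 2]
Insert 35: [43, 35, 2, 26]
Insert 33: [43, 35, 2, 26, 33]
Insert 25: [43, 35, 25, 26, 33, 2]
Insert 3: [43, 35, 25, 26, 33, 2, 3]

Final heap: [43, 35, 25, 26, 33, 2, 3]


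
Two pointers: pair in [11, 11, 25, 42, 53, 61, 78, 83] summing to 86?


lo=0(11)+hi=7(83)=94
lo=0(11)+hi=6(78)=89
lo=0(11)+hi=5(61)=72
lo=1(11)+hi=5(61)=72
lo=2(25)+hi=5(61)=86

Yes: 25+61=86


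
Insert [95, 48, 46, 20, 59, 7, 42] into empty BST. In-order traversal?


Insert 95: root
Insert 48: L from 95
Insert 46: L from 95 -> L from 48
Insert 20: L from 95 -> L from 48 -> L from 46
Insert 59: L from 95 -> R from 48
Insert 7: L from 95 -> L from 48 -> L from 46 -> L from 20
Insert 42: L from 95 -> L from 48 -> L from 46 -> R from 20

In-order: [7, 20, 42, 46, 48, 59, 95]


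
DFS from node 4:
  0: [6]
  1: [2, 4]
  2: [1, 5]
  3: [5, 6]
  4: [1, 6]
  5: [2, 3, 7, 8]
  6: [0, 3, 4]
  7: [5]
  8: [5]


Visit 4, push [6, 1]
Visit 1, push [2]
Visit 2, push [5]
Visit 5, push [8, 7, 3]
Visit 3, push [6]
Visit 6, push [0]
Visit 0, push []
Visit 7, push []
Visit 8, push []

DFS order: [4, 1, 2, 5, 3, 6, 0, 7, 8]


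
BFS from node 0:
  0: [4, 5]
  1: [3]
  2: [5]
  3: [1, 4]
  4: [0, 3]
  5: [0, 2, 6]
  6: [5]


Visit 0, enqueue [4, 5]
Visit 4, enqueue [3]
Visit 5, enqueue [2, 6]
Visit 3, enqueue [1]
Visit 2, enqueue []
Visit 6, enqueue []
Visit 1, enqueue []

BFS order: [0, 4, 5, 3, 2, 6, 1]


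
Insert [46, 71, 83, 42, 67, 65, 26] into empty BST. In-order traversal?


Insert 46: root
Insert 71: R from 46
Insert 83: R from 46 -> R from 71
Insert 42: L from 46
Insert 67: R from 46 -> L from 71
Insert 65: R from 46 -> L from 71 -> L from 67
Insert 26: L from 46 -> L from 42

In-order: [26, 42, 46, 65, 67, 71, 83]


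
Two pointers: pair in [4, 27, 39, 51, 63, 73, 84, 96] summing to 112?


lo=0(4)+hi=7(96)=100
lo=1(27)+hi=7(96)=123
lo=1(27)+hi=6(84)=111
lo=2(39)+hi=6(84)=123
lo=2(39)+hi=5(73)=112

Yes: 39+73=112


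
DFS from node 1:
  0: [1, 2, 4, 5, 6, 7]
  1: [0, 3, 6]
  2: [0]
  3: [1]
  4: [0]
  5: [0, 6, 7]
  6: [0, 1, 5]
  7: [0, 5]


Visit 1, push [6, 3, 0]
Visit 0, push [7, 6, 5, 4, 2]
Visit 2, push []
Visit 4, push []
Visit 5, push [7, 6]
Visit 6, push []
Visit 7, push []
Visit 3, push []

DFS order: [1, 0, 2, 4, 5, 6, 7, 3]


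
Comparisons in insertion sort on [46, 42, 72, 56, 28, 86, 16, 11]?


Algorithm: insertion sort
Input: [46, 42, 72, 56, 28, 86, 16, 11]
Sorted: [11, 16, 28, 42, 46, 56, 72, 86]

22


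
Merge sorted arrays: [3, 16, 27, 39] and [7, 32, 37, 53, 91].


Take 3 from A
Take 7 from B
Take 16 from A
Take 27 from A
Take 32 from B
Take 37 from B
Take 39 from A

Merged: [3, 7, 16, 27, 32, 37, 39, 53, 91]


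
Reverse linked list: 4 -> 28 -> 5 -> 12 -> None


Step 1: curr=4, set curr.next=prev(None) | reversed so far: 4
Step 2: curr=28, set curr.next=prev(4) | reversed so far: 28 -> 4
Step 3: curr=5, set curr.next=prev(28) | reversed so far: 5 -> 28 -> 4
Step 4: curr=12, set curr.next=prev(5) | reversed so far: 12 -> 5 -> 28 -> 4

12 -> 5 -> 28 -> 4 -> None


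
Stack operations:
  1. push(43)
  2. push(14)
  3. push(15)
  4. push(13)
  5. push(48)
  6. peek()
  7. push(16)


push(43) -> [43]
push(14) -> [43, 14]
push(15) -> [43, 14, 15]
push(13) -> [43, 14, 15, 13]
push(48) -> [43, 14, 15, 13, 48]
peek()->48
push(16) -> [43, 14, 15, 13, 48, 16]

Final stack: [43, 14, 15, 13, 48, 16]


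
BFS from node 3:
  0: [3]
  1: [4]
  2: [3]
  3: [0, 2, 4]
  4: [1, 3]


Visit 3, enqueue [0, 2, 4]
Visit 0, enqueue []
Visit 2, enqueue []
Visit 4, enqueue [1]
Visit 1, enqueue []

BFS order: [3, 0, 2, 4, 1]


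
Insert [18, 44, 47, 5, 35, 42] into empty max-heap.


Insert 18: [18]
Insert 44: [44, 18]
Insert 47: [47, 18, 44]
Insert 5: [47, 18, 44, 5]
Insert 35: [47, 35, 44, 5, 18]
Insert 42: [47, 35, 44, 5, 18, 42]

Final heap: [47, 35, 44, 5, 18, 42]


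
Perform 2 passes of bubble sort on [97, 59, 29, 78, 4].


Initial: [97, 59, 29, 78, 4]
Pass 1: [59, 29, 78, 4, 97] (4 swaps)
Pass 2: [29, 59, 4, 78, 97] (2 swaps)

After 2 passes: [29, 59, 4, 78, 97]


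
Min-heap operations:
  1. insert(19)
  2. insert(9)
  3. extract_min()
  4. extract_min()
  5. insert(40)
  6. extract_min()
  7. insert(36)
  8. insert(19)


insert(19) -> [19]
insert(9) -> [9, 19]
extract_min()->9, [19]
extract_min()->19, []
insert(40) -> [40]
extract_min()->40, []
insert(36) -> [36]
insert(19) -> [19, 36]

Final heap: [19, 36]


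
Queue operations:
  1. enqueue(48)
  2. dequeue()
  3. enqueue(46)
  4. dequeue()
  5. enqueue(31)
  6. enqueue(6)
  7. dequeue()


enqueue(48) -> [48]
dequeue()->48, []
enqueue(46) -> [46]
dequeue()->46, []
enqueue(31) -> [31]
enqueue(6) -> [31, 6]
dequeue()->31, [6]

Final queue: [6]


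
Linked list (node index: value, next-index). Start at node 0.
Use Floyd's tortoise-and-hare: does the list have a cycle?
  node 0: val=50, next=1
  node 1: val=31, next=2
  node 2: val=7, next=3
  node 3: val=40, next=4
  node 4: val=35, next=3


Floyd's tortoise (slow, +1) and hare (fast, +2):
  init: slow=0, fast=0
  step 1: slow=1, fast=2
  step 2: slow=2, fast=4
  step 3: slow=3, fast=4
  step 4: slow=4, fast=4
  slow == fast at node 4: cycle detected

Cycle: yes


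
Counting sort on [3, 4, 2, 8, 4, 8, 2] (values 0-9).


Input: [3, 4, 2, 8, 4, 8, 2]
Counts: [0, 0, 2, 1, 2, 0, 0, 0, 2, 0]

Sorted: [2, 2, 3, 4, 4, 8, 8]


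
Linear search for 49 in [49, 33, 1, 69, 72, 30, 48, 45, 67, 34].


i=0: 49==49 found!

Found at 0, 1 comps


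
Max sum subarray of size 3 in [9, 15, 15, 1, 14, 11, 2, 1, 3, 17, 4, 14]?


[0:3]: 39
[1:4]: 31
[2:5]: 30
[3:6]: 26
[4:7]: 27
[5:8]: 14
[6:9]: 6
[7:10]: 21
[8:11]: 24
[9:12]: 35

Max: 39 at [0:3]


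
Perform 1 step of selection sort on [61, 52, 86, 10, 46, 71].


Initial: [61, 52, 86, 10, 46, 71]
Step 1: min=10 at 3
  Swap: [10, 52, 86, 61, 46, 71]

After 1 step: [10, 52, 86, 61, 46, 71]


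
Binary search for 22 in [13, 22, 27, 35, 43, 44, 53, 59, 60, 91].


Step 1: lo=0, hi=9, mid=4, val=43
Step 2: lo=0, hi=3, mid=1, val=22

Found at index 1


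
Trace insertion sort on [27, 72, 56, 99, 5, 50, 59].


Initial: [27, 72, 56, 99, 5, 50, 59]
Insert 72: [27, 72, 56, 99, 5, 50, 59]
Insert 56: [27, 56, 72, 99, 5, 50, 59]
Insert 99: [27, 56, 72, 99, 5, 50, 59]
Insert 5: [5, 27, 56, 72, 99, 50, 59]
Insert 50: [5, 27, 50, 56, 72, 99, 59]
Insert 59: [5, 27, 50, 56, 59, 72, 99]

Sorted: [5, 27, 50, 56, 59, 72, 99]


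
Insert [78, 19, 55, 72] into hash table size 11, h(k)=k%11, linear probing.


Insert 78: h=1 -> slot 1
Insert 19: h=8 -> slot 8
Insert 55: h=0 -> slot 0
Insert 72: h=6 -> slot 6

Table: [55, 78, None, None, None, None, 72, None, 19, None, None]


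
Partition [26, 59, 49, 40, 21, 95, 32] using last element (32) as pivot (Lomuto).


Pivot: 32
  26 <= 32: advance i (no swap)
  21 <= 32: swap -> [26, 21, 49, 40, 59, 95, 32]
Place pivot at 2: [26, 21, 32, 40, 59, 95, 49]

Partitioned: [26, 21, 32, 40, 59, 95, 49]


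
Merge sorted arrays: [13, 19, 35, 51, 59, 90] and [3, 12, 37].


Take 3 from B
Take 12 from B
Take 13 from A
Take 19 from A
Take 35 from A
Take 37 from B

Merged: [3, 12, 13, 19, 35, 37, 51, 59, 90]


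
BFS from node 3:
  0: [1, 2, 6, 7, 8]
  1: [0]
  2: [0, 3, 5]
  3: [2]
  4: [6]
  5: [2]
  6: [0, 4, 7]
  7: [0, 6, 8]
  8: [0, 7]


Visit 3, enqueue [2]
Visit 2, enqueue [0, 5]
Visit 0, enqueue [1, 6, 7, 8]
Visit 5, enqueue []
Visit 1, enqueue []
Visit 6, enqueue [4]
Visit 7, enqueue []
Visit 8, enqueue []
Visit 4, enqueue []

BFS order: [3, 2, 0, 5, 1, 6, 7, 8, 4]


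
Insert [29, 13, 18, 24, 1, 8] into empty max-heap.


Insert 29: [29]
Insert 13: [29, 13]
Insert 18: [29, 13, 18]
Insert 24: [29, 24, 18, 13]
Insert 1: [29, 24, 18, 13, 1]
Insert 8: [29, 24, 18, 13, 1, 8]

Final heap: [29, 24, 18, 13, 1, 8]


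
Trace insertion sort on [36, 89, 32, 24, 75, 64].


Initial: [36, 89, 32, 24, 75, 64]
Insert 89: [36, 89, 32, 24, 75, 64]
Insert 32: [32, 36, 89, 24, 75, 64]
Insert 24: [24, 32, 36, 89, 75, 64]
Insert 75: [24, 32, 36, 75, 89, 64]
Insert 64: [24, 32, 36, 64, 75, 89]

Sorted: [24, 32, 36, 64, 75, 89]


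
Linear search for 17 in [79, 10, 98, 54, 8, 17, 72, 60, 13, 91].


i=0: 79!=17
i=1: 10!=17
i=2: 98!=17
i=3: 54!=17
i=4: 8!=17
i=5: 17==17 found!

Found at 5, 6 comps


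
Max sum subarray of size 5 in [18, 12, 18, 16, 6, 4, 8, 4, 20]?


[0:5]: 70
[1:6]: 56
[2:7]: 52
[3:8]: 38
[4:9]: 42

Max: 70 at [0:5]


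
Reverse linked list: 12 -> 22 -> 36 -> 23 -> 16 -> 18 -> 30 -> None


Step 1: curr=12, set curr.next=prev(None) | reversed so far: 12
Step 2: curr=22, set curr.next=prev(12) | reversed so far: 22 -> 12
Step 3: curr=36, set curr.next=prev(22) | reversed so far: 36 -> 22 -> 12
Step 4: curr=23, set curr.next=prev(36) | reversed so far: 23 -> 36 -> 22 -> 12
Step 5: curr=16, set curr.next=prev(23) | reversed so far: 16 -> 23 -> 36 -> 22 -> 12
Step 6: curr=18, set curr.next=prev(16) | reversed so far: 18 -> 16 -> 23 -> 36 -> 22 -> 12
Step 7: curr=30, set curr.next=prev(18) | reversed so far: 30 -> 18 -> 16 -> 23 -> 36 -> 22 -> 12

30 -> 18 -> 16 -> 23 -> 36 -> 22 -> 12 -> None


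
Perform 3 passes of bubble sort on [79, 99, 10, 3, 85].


Initial: [79, 99, 10, 3, 85]
Pass 1: [79, 10, 3, 85, 99] (3 swaps)
Pass 2: [10, 3, 79, 85, 99] (2 swaps)
Pass 3: [3, 10, 79, 85, 99] (1 swaps)

After 3 passes: [3, 10, 79, 85, 99]


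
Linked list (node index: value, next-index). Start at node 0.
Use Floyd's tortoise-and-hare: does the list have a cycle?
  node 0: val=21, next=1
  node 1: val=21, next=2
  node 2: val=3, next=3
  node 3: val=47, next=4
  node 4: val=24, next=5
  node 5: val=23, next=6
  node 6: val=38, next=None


Floyd's tortoise (slow, +1) and hare (fast, +2):
  init: slow=0, fast=0
  step 1: slow=1, fast=2
  step 2: slow=2, fast=4
  step 3: slow=3, fast=6
  step 4: fast -> None, no cycle

Cycle: no


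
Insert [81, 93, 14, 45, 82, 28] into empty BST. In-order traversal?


Insert 81: root
Insert 93: R from 81
Insert 14: L from 81
Insert 45: L from 81 -> R from 14
Insert 82: R from 81 -> L from 93
Insert 28: L from 81 -> R from 14 -> L from 45

In-order: [14, 28, 45, 81, 82, 93]


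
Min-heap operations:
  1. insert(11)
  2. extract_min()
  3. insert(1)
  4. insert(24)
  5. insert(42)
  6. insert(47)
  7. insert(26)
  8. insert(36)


insert(11) -> [11]
extract_min()->11, []
insert(1) -> [1]
insert(24) -> [1, 24]
insert(42) -> [1, 24, 42]
insert(47) -> [1, 24, 42, 47]
insert(26) -> [1, 24, 42, 47, 26]
insert(36) -> [1, 24, 36, 47, 26, 42]

Final heap: [1, 24, 36, 47, 26, 42]


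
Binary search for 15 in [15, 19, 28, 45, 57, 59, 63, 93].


Step 1: lo=0, hi=7, mid=3, val=45
Step 2: lo=0, hi=2, mid=1, val=19
Step 3: lo=0, hi=0, mid=0, val=15

Found at index 0


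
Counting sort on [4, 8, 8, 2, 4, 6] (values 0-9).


Input: [4, 8, 8, 2, 4, 6]
Counts: [0, 0, 1, 0, 2, 0, 1, 0, 2, 0]

Sorted: [2, 4, 4, 6, 8, 8]


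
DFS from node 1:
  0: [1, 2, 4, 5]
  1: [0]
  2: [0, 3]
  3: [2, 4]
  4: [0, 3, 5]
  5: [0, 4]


Visit 1, push [0]
Visit 0, push [5, 4, 2]
Visit 2, push [3]
Visit 3, push [4]
Visit 4, push [5]
Visit 5, push []

DFS order: [1, 0, 2, 3, 4, 5]


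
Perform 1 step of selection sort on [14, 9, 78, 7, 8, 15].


Initial: [14, 9, 78, 7, 8, 15]
Step 1: min=7 at 3
  Swap: [7, 9, 78, 14, 8, 15]

After 1 step: [7, 9, 78, 14, 8, 15]


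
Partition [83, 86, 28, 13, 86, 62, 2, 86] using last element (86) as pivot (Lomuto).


Pivot: 86
  83 <= 86: advance i (no swap)
  86 <= 86: advance i (no swap)
  28 <= 86: advance i (no swap)
  13 <= 86: advance i (no swap)
  86 <= 86: advance i (no swap)
  62 <= 86: advance i (no swap)
  2 <= 86: advance i (no swap)
Place pivot at 7: [83, 86, 28, 13, 86, 62, 2, 86]

Partitioned: [83, 86, 28, 13, 86, 62, 2, 86]


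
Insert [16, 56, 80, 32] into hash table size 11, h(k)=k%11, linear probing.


Insert 16: h=5 -> slot 5
Insert 56: h=1 -> slot 1
Insert 80: h=3 -> slot 3
Insert 32: h=10 -> slot 10

Table: [None, 56, None, 80, None, 16, None, None, None, None, 32]


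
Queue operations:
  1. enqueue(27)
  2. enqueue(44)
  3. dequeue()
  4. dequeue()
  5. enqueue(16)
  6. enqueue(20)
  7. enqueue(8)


enqueue(27) -> [27]
enqueue(44) -> [27, 44]
dequeue()->27, [44]
dequeue()->44, []
enqueue(16) -> [16]
enqueue(20) -> [16, 20]
enqueue(8) -> [16, 20, 8]

Final queue: [16, 20, 8]


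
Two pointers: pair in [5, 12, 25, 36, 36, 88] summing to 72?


lo=0(5)+hi=5(88)=93
lo=0(5)+hi=4(36)=41
lo=1(12)+hi=4(36)=48
lo=2(25)+hi=4(36)=61
lo=3(36)+hi=4(36)=72

Yes: 36+36=72


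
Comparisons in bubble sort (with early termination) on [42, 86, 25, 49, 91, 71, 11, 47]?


Algorithm: bubble sort (with early termination)
Input: [42, 86, 25, 49, 91, 71, 11, 47]
Sorted: [11, 25, 42, 47, 49, 71, 86, 91]

28


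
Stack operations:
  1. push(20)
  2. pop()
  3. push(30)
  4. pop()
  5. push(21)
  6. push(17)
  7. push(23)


push(20) -> [20]
pop()->20, []
push(30) -> [30]
pop()->30, []
push(21) -> [21]
push(17) -> [21, 17]
push(23) -> [21, 17, 23]

Final stack: [21, 17, 23]


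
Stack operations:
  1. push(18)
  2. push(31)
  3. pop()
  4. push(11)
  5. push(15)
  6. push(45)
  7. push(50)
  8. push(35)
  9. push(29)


push(18) -> [18]
push(31) -> [18, 31]
pop()->31, [18]
push(11) -> [18, 11]
push(15) -> [18, 11, 15]
push(45) -> [18, 11, 15, 45]
push(50) -> [18, 11, 15, 45, 50]
push(35) -> [18, 11, 15, 45, 50, 35]
push(29) -> [18, 11, 15, 45, 50, 35, 29]

Final stack: [18, 11, 15, 45, 50, 35, 29]


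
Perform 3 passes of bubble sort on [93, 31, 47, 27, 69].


Initial: [93, 31, 47, 27, 69]
Pass 1: [31, 47, 27, 69, 93] (4 swaps)
Pass 2: [31, 27, 47, 69, 93] (1 swaps)
Pass 3: [27, 31, 47, 69, 93] (1 swaps)

After 3 passes: [27, 31, 47, 69, 93]


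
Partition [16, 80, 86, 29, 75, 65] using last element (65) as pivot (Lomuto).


Pivot: 65
  16 <= 65: advance i (no swap)
  29 <= 65: swap -> [16, 29, 86, 80, 75, 65]
Place pivot at 2: [16, 29, 65, 80, 75, 86]

Partitioned: [16, 29, 65, 80, 75, 86]


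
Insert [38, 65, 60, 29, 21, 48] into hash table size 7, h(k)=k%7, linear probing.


Insert 38: h=3 -> slot 3
Insert 65: h=2 -> slot 2
Insert 60: h=4 -> slot 4
Insert 29: h=1 -> slot 1
Insert 21: h=0 -> slot 0
Insert 48: h=6 -> slot 6

Table: [21, 29, 65, 38, 60, None, 48]


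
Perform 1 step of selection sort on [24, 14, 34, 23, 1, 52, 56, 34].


Initial: [24, 14, 34, 23, 1, 52, 56, 34]
Step 1: min=1 at 4
  Swap: [1, 14, 34, 23, 24, 52, 56, 34]

After 1 step: [1, 14, 34, 23, 24, 52, 56, 34]


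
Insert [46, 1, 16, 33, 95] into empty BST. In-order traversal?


Insert 46: root
Insert 1: L from 46
Insert 16: L from 46 -> R from 1
Insert 33: L from 46 -> R from 1 -> R from 16
Insert 95: R from 46

In-order: [1, 16, 33, 46, 95]


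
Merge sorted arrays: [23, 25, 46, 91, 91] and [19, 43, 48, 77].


Take 19 from B
Take 23 from A
Take 25 from A
Take 43 from B
Take 46 from A
Take 48 from B
Take 77 from B

Merged: [19, 23, 25, 43, 46, 48, 77, 91, 91]


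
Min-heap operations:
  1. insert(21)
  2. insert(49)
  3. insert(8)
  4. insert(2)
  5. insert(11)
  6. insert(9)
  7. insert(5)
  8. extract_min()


insert(21) -> [21]
insert(49) -> [21, 49]
insert(8) -> [8, 49, 21]
insert(2) -> [2, 8, 21, 49]
insert(11) -> [2, 8, 21, 49, 11]
insert(9) -> [2, 8, 9, 49, 11, 21]
insert(5) -> [2, 8, 5, 49, 11, 21, 9]
extract_min()->2, [5, 8, 9, 49, 11, 21]

Final heap: [5, 8, 9, 49, 11, 21]


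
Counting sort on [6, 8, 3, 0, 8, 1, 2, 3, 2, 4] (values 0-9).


Input: [6, 8, 3, 0, 8, 1, 2, 3, 2, 4]
Counts: [1, 1, 2, 2, 1, 0, 1, 0, 2, 0]

Sorted: [0, 1, 2, 2, 3, 3, 4, 6, 8, 8]


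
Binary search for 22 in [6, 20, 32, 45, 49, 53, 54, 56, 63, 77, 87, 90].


Step 1: lo=0, hi=11, mid=5, val=53
Step 2: lo=0, hi=4, mid=2, val=32
Step 3: lo=0, hi=1, mid=0, val=6
Step 4: lo=1, hi=1, mid=1, val=20

Not found


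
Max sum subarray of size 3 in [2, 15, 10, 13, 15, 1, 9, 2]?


[0:3]: 27
[1:4]: 38
[2:5]: 38
[3:6]: 29
[4:7]: 25
[5:8]: 12

Max: 38 at [1:4]


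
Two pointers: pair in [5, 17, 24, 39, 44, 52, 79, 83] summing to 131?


lo=0(5)+hi=7(83)=88
lo=1(17)+hi=7(83)=100
lo=2(24)+hi=7(83)=107
lo=3(39)+hi=7(83)=122
lo=4(44)+hi=7(83)=127
lo=5(52)+hi=7(83)=135
lo=5(52)+hi=6(79)=131

Yes: 52+79=131


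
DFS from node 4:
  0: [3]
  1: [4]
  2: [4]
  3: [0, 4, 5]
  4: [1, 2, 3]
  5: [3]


Visit 4, push [3, 2, 1]
Visit 1, push []
Visit 2, push []
Visit 3, push [5, 0]
Visit 0, push []
Visit 5, push []

DFS order: [4, 1, 2, 3, 0, 5]


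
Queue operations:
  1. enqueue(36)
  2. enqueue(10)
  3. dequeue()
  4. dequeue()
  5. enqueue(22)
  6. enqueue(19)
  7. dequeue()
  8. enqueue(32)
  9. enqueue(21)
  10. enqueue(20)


enqueue(36) -> [36]
enqueue(10) -> [36, 10]
dequeue()->36, [10]
dequeue()->10, []
enqueue(22) -> [22]
enqueue(19) -> [22, 19]
dequeue()->22, [19]
enqueue(32) -> [19, 32]
enqueue(21) -> [19, 32, 21]
enqueue(20) -> [19, 32, 21, 20]

Final queue: [19, 32, 21, 20]


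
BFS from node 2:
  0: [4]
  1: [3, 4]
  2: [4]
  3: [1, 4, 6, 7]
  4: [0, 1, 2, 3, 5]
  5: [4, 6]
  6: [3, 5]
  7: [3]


Visit 2, enqueue [4]
Visit 4, enqueue [0, 1, 3, 5]
Visit 0, enqueue []
Visit 1, enqueue []
Visit 3, enqueue [6, 7]
Visit 5, enqueue []
Visit 6, enqueue []
Visit 7, enqueue []

BFS order: [2, 4, 0, 1, 3, 5, 6, 7]


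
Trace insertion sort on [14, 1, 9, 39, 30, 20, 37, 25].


Initial: [14, 1, 9, 39, 30, 20, 37, 25]
Insert 1: [1, 14, 9, 39, 30, 20, 37, 25]
Insert 9: [1, 9, 14, 39, 30, 20, 37, 25]
Insert 39: [1, 9, 14, 39, 30, 20, 37, 25]
Insert 30: [1, 9, 14, 30, 39, 20, 37, 25]
Insert 20: [1, 9, 14, 20, 30, 39, 37, 25]
Insert 37: [1, 9, 14, 20, 30, 37, 39, 25]
Insert 25: [1, 9, 14, 20, 25, 30, 37, 39]

Sorted: [1, 9, 14, 20, 25, 30, 37, 39]


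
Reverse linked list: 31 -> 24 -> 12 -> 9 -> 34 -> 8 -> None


Step 1: curr=31, set curr.next=prev(None) | reversed so far: 31
Step 2: curr=24, set curr.next=prev(31) | reversed so far: 24 -> 31
Step 3: curr=12, set curr.next=prev(24) | reversed so far: 12 -> 24 -> 31
Step 4: curr=9, set curr.next=prev(12) | reversed so far: 9 -> 12 -> 24 -> 31
Step 5: curr=34, set curr.next=prev(9) | reversed so far: 34 -> 9 -> 12 -> 24 -> 31
Step 6: curr=8, set curr.next=prev(34) | reversed so far: 8 -> 34 -> 9 -> 12 -> 24 -> 31

8 -> 34 -> 9 -> 12 -> 24 -> 31 -> None


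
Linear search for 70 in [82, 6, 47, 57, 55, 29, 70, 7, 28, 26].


i=0: 82!=70
i=1: 6!=70
i=2: 47!=70
i=3: 57!=70
i=4: 55!=70
i=5: 29!=70
i=6: 70==70 found!

Found at 6, 7 comps


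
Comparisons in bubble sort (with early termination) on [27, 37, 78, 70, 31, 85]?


Algorithm: bubble sort (with early termination)
Input: [27, 37, 78, 70, 31, 85]
Sorted: [27, 31, 37, 70, 78, 85]

14


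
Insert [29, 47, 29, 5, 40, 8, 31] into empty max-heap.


Insert 29: [29]
Insert 47: [47, 29]
Insert 29: [47, 29, 29]
Insert 5: [47, 29, 29, 5]
Insert 40: [47, 40, 29, 5, 29]
Insert 8: [47, 40, 29, 5, 29, 8]
Insert 31: [47, 40, 31, 5, 29, 8, 29]

Final heap: [47, 40, 31, 5, 29, 8, 29]


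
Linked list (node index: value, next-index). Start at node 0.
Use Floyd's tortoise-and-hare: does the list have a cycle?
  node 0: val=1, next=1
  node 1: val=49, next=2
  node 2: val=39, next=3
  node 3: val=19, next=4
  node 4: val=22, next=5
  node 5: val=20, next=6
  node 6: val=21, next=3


Floyd's tortoise (slow, +1) and hare (fast, +2):
  init: slow=0, fast=0
  step 1: slow=1, fast=2
  step 2: slow=2, fast=4
  step 3: slow=3, fast=6
  step 4: slow=4, fast=4
  slow == fast at node 4: cycle detected

Cycle: yes


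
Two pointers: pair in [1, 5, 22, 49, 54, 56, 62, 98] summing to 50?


lo=0(1)+hi=7(98)=99
lo=0(1)+hi=6(62)=63
lo=0(1)+hi=5(56)=57
lo=0(1)+hi=4(54)=55
lo=0(1)+hi=3(49)=50

Yes: 1+49=50


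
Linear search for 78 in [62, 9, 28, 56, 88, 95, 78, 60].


i=0: 62!=78
i=1: 9!=78
i=2: 28!=78
i=3: 56!=78
i=4: 88!=78
i=5: 95!=78
i=6: 78==78 found!

Found at 6, 7 comps


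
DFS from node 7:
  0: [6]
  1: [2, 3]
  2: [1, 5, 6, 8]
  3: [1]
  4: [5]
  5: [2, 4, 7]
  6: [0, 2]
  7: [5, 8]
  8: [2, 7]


Visit 7, push [8, 5]
Visit 5, push [4, 2]
Visit 2, push [8, 6, 1]
Visit 1, push [3]
Visit 3, push []
Visit 6, push [0]
Visit 0, push []
Visit 8, push []
Visit 4, push []

DFS order: [7, 5, 2, 1, 3, 6, 0, 8, 4]


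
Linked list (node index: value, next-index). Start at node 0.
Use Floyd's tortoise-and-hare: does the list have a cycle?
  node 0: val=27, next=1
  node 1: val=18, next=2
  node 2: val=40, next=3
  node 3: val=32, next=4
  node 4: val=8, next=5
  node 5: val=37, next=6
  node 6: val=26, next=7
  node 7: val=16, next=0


Floyd's tortoise (slow, +1) and hare (fast, +2):
  init: slow=0, fast=0
  step 1: slow=1, fast=2
  step 2: slow=2, fast=4
  step 3: slow=3, fast=6
  step 4: slow=4, fast=0
  step 5: slow=5, fast=2
  step 6: slow=6, fast=4
  step 7: slow=7, fast=6
  step 8: slow=0, fast=0
  slow == fast at node 0: cycle detected

Cycle: yes


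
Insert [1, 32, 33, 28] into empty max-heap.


Insert 1: [1]
Insert 32: [32, 1]
Insert 33: [33, 1, 32]
Insert 28: [33, 28, 32, 1]

Final heap: [33, 28, 32, 1]


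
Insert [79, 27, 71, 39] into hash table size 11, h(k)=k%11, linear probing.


Insert 79: h=2 -> slot 2
Insert 27: h=5 -> slot 5
Insert 71: h=5, 1 probes -> slot 6
Insert 39: h=6, 1 probes -> slot 7

Table: [None, None, 79, None, None, 27, 71, 39, None, None, None]


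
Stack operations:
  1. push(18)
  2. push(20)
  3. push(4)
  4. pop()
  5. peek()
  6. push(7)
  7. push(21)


push(18) -> [18]
push(20) -> [18, 20]
push(4) -> [18, 20, 4]
pop()->4, [18, 20]
peek()->20
push(7) -> [18, 20, 7]
push(21) -> [18, 20, 7, 21]

Final stack: [18, 20, 7, 21]


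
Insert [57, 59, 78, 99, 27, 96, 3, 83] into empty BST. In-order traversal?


Insert 57: root
Insert 59: R from 57
Insert 78: R from 57 -> R from 59
Insert 99: R from 57 -> R from 59 -> R from 78
Insert 27: L from 57
Insert 96: R from 57 -> R from 59 -> R from 78 -> L from 99
Insert 3: L from 57 -> L from 27
Insert 83: R from 57 -> R from 59 -> R from 78 -> L from 99 -> L from 96

In-order: [3, 27, 57, 59, 78, 83, 96, 99]


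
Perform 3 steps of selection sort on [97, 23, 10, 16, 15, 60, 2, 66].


Initial: [97, 23, 10, 16, 15, 60, 2, 66]
Step 1: min=2 at 6
  Swap: [2, 23, 10, 16, 15, 60, 97, 66]
Step 2: min=10 at 2
  Swap: [2, 10, 23, 16, 15, 60, 97, 66]
Step 3: min=15 at 4
  Swap: [2, 10, 15, 16, 23, 60, 97, 66]

After 3 steps: [2, 10, 15, 16, 23, 60, 97, 66]


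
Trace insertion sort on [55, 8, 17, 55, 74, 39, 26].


Initial: [55, 8, 17, 55, 74, 39, 26]
Insert 8: [8, 55, 17, 55, 74, 39, 26]
Insert 17: [8, 17, 55, 55, 74, 39, 26]
Insert 55: [8, 17, 55, 55, 74, 39, 26]
Insert 74: [8, 17, 55, 55, 74, 39, 26]
Insert 39: [8, 17, 39, 55, 55, 74, 26]
Insert 26: [8, 17, 26, 39, 55, 55, 74]

Sorted: [8, 17, 26, 39, 55, 55, 74]


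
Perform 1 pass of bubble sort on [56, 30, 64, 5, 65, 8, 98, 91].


Initial: [56, 30, 64, 5, 65, 8, 98, 91]
Pass 1: [30, 56, 5, 64, 8, 65, 91, 98] (4 swaps)

After 1 pass: [30, 56, 5, 64, 8, 65, 91, 98]


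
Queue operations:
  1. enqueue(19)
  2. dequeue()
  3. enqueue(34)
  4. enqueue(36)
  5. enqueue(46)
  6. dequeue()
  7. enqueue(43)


enqueue(19) -> [19]
dequeue()->19, []
enqueue(34) -> [34]
enqueue(36) -> [34, 36]
enqueue(46) -> [34, 36, 46]
dequeue()->34, [36, 46]
enqueue(43) -> [36, 46, 43]

Final queue: [36, 46, 43]


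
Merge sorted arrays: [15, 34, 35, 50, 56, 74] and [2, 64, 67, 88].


Take 2 from B
Take 15 from A
Take 34 from A
Take 35 from A
Take 50 from A
Take 56 from A
Take 64 from B
Take 67 from B
Take 74 from A

Merged: [2, 15, 34, 35, 50, 56, 64, 67, 74, 88]


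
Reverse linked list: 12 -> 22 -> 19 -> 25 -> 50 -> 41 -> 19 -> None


Step 1: curr=12, set curr.next=prev(None) | reversed so far: 12
Step 2: curr=22, set curr.next=prev(12) | reversed so far: 22 -> 12
Step 3: curr=19, set curr.next=prev(22) | reversed so far: 19 -> 22 -> 12
Step 4: curr=25, set curr.next=prev(19) | reversed so far: 25 -> 19 -> 22 -> 12
Step 5: curr=50, set curr.next=prev(25) | reversed so far: 50 -> 25 -> 19 -> 22 -> 12
Step 6: curr=41, set curr.next=prev(50) | reversed so far: 41 -> 50 -> 25 -> 19 -> 22 -> 12
Step 7: curr=19, set curr.next=prev(41) | reversed so far: 19 -> 41 -> 50 -> 25 -> 19 -> 22 -> 12

19 -> 41 -> 50 -> 25 -> 19 -> 22 -> 12 -> None


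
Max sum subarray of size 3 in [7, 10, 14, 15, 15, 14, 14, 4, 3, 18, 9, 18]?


[0:3]: 31
[1:4]: 39
[2:5]: 44
[3:6]: 44
[4:7]: 43
[5:8]: 32
[6:9]: 21
[7:10]: 25
[8:11]: 30
[9:12]: 45

Max: 45 at [9:12]


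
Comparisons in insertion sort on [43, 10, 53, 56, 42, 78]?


Algorithm: insertion sort
Input: [43, 10, 53, 56, 42, 78]
Sorted: [10, 42, 43, 53, 56, 78]

8


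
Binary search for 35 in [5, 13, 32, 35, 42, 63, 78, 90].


Step 1: lo=0, hi=7, mid=3, val=35

Found at index 3


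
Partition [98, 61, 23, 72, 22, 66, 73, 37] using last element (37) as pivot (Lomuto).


Pivot: 37
  23 <= 37: swap -> [23, 61, 98, 72, 22, 66, 73, 37]
  22 <= 37: swap -> [23, 22, 98, 72, 61, 66, 73, 37]
Place pivot at 2: [23, 22, 37, 72, 61, 66, 73, 98]

Partitioned: [23, 22, 37, 72, 61, 66, 73, 98]


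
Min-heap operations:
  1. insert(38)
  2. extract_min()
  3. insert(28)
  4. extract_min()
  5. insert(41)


insert(38) -> [38]
extract_min()->38, []
insert(28) -> [28]
extract_min()->28, []
insert(41) -> [41]

Final heap: [41]


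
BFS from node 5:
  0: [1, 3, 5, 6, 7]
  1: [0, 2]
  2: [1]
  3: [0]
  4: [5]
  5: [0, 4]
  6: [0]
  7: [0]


Visit 5, enqueue [0, 4]
Visit 0, enqueue [1, 3, 6, 7]
Visit 4, enqueue []
Visit 1, enqueue [2]
Visit 3, enqueue []
Visit 6, enqueue []
Visit 7, enqueue []
Visit 2, enqueue []

BFS order: [5, 0, 4, 1, 3, 6, 7, 2]


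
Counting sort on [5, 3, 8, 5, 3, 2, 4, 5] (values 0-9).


Input: [5, 3, 8, 5, 3, 2, 4, 5]
Counts: [0, 0, 1, 2, 1, 3, 0, 0, 1, 0]

Sorted: [2, 3, 3, 4, 5, 5, 5, 8]


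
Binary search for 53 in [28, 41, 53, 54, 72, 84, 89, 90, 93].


Step 1: lo=0, hi=8, mid=4, val=72
Step 2: lo=0, hi=3, mid=1, val=41
Step 3: lo=2, hi=3, mid=2, val=53

Found at index 2


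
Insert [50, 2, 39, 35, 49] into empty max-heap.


Insert 50: [50]
Insert 2: [50, 2]
Insert 39: [50, 2, 39]
Insert 35: [50, 35, 39, 2]
Insert 49: [50, 49, 39, 2, 35]

Final heap: [50, 49, 39, 2, 35]


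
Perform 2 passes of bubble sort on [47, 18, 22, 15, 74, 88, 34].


Initial: [47, 18, 22, 15, 74, 88, 34]
Pass 1: [18, 22, 15, 47, 74, 34, 88] (4 swaps)
Pass 2: [18, 15, 22, 47, 34, 74, 88] (2 swaps)

After 2 passes: [18, 15, 22, 47, 34, 74, 88]


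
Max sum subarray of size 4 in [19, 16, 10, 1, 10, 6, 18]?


[0:4]: 46
[1:5]: 37
[2:6]: 27
[3:7]: 35

Max: 46 at [0:4]


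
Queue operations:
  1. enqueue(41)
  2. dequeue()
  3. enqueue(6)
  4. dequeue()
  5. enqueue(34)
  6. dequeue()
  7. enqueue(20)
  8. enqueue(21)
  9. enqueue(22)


enqueue(41) -> [41]
dequeue()->41, []
enqueue(6) -> [6]
dequeue()->6, []
enqueue(34) -> [34]
dequeue()->34, []
enqueue(20) -> [20]
enqueue(21) -> [20, 21]
enqueue(22) -> [20, 21, 22]

Final queue: [20, 21, 22]


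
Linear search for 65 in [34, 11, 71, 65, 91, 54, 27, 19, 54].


i=0: 34!=65
i=1: 11!=65
i=2: 71!=65
i=3: 65==65 found!

Found at 3, 4 comps


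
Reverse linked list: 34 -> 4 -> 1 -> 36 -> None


Step 1: curr=34, set curr.next=prev(None) | reversed so far: 34
Step 2: curr=4, set curr.next=prev(34) | reversed so far: 4 -> 34
Step 3: curr=1, set curr.next=prev(4) | reversed so far: 1 -> 4 -> 34
Step 4: curr=36, set curr.next=prev(1) | reversed so far: 36 -> 1 -> 4 -> 34

36 -> 1 -> 4 -> 34 -> None


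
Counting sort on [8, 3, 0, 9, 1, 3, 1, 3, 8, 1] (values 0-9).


Input: [8, 3, 0, 9, 1, 3, 1, 3, 8, 1]
Counts: [1, 3, 0, 3, 0, 0, 0, 0, 2, 1]

Sorted: [0, 1, 1, 1, 3, 3, 3, 8, 8, 9]


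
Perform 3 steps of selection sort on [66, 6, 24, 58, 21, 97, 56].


Initial: [66, 6, 24, 58, 21, 97, 56]
Step 1: min=6 at 1
  Swap: [6, 66, 24, 58, 21, 97, 56]
Step 2: min=21 at 4
  Swap: [6, 21, 24, 58, 66, 97, 56]
Step 3: min=24 at 2
  Swap: [6, 21, 24, 58, 66, 97, 56]

After 3 steps: [6, 21, 24, 58, 66, 97, 56]


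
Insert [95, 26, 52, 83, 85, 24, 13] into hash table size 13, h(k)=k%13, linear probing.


Insert 95: h=4 -> slot 4
Insert 26: h=0 -> slot 0
Insert 52: h=0, 1 probes -> slot 1
Insert 83: h=5 -> slot 5
Insert 85: h=7 -> slot 7
Insert 24: h=11 -> slot 11
Insert 13: h=0, 2 probes -> slot 2

Table: [26, 52, 13, None, 95, 83, None, 85, None, None, None, 24, None]


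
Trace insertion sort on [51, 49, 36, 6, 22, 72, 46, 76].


Initial: [51, 49, 36, 6, 22, 72, 46, 76]
Insert 49: [49, 51, 36, 6, 22, 72, 46, 76]
Insert 36: [36, 49, 51, 6, 22, 72, 46, 76]
Insert 6: [6, 36, 49, 51, 22, 72, 46, 76]
Insert 22: [6, 22, 36, 49, 51, 72, 46, 76]
Insert 72: [6, 22, 36, 49, 51, 72, 46, 76]
Insert 46: [6, 22, 36, 46, 49, 51, 72, 76]
Insert 76: [6, 22, 36, 46, 49, 51, 72, 76]

Sorted: [6, 22, 36, 46, 49, 51, 72, 76]


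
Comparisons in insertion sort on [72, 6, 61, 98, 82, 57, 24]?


Algorithm: insertion sort
Input: [72, 6, 61, 98, 82, 57, 24]
Sorted: [6, 24, 57, 61, 72, 82, 98]

17


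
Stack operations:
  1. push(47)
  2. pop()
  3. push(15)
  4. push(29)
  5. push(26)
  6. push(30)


push(47) -> [47]
pop()->47, []
push(15) -> [15]
push(29) -> [15, 29]
push(26) -> [15, 29, 26]
push(30) -> [15, 29, 26, 30]

Final stack: [15, 29, 26, 30]


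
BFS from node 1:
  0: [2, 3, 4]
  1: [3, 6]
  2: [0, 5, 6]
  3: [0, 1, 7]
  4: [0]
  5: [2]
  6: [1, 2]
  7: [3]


Visit 1, enqueue [3, 6]
Visit 3, enqueue [0, 7]
Visit 6, enqueue [2]
Visit 0, enqueue [4]
Visit 7, enqueue []
Visit 2, enqueue [5]
Visit 4, enqueue []
Visit 5, enqueue []

BFS order: [1, 3, 6, 0, 7, 2, 4, 5]


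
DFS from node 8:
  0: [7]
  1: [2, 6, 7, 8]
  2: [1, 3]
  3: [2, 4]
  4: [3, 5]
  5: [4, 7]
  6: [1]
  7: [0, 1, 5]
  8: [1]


Visit 8, push [1]
Visit 1, push [7, 6, 2]
Visit 2, push [3]
Visit 3, push [4]
Visit 4, push [5]
Visit 5, push [7]
Visit 7, push [0]
Visit 0, push []
Visit 6, push []

DFS order: [8, 1, 2, 3, 4, 5, 7, 0, 6]


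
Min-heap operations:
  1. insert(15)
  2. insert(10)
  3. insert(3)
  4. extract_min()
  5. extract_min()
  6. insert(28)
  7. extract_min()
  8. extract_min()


insert(15) -> [15]
insert(10) -> [10, 15]
insert(3) -> [3, 15, 10]
extract_min()->3, [10, 15]
extract_min()->10, [15]
insert(28) -> [15, 28]
extract_min()->15, [28]
extract_min()->28, []

Final heap: []


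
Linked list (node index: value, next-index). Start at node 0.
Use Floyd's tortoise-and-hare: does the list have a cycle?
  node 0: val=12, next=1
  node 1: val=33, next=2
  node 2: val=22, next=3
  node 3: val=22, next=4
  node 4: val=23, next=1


Floyd's tortoise (slow, +1) and hare (fast, +2):
  init: slow=0, fast=0
  step 1: slow=1, fast=2
  step 2: slow=2, fast=4
  step 3: slow=3, fast=2
  step 4: slow=4, fast=4
  slow == fast at node 4: cycle detected

Cycle: yes


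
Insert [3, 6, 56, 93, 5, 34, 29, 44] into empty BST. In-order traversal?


Insert 3: root
Insert 6: R from 3
Insert 56: R from 3 -> R from 6
Insert 93: R from 3 -> R from 6 -> R from 56
Insert 5: R from 3 -> L from 6
Insert 34: R from 3 -> R from 6 -> L from 56
Insert 29: R from 3 -> R from 6 -> L from 56 -> L from 34
Insert 44: R from 3 -> R from 6 -> L from 56 -> R from 34

In-order: [3, 5, 6, 29, 34, 44, 56, 93]


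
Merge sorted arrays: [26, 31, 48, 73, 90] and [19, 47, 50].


Take 19 from B
Take 26 from A
Take 31 from A
Take 47 from B
Take 48 from A
Take 50 from B

Merged: [19, 26, 31, 47, 48, 50, 73, 90]


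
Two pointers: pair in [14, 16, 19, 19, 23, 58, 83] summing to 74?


lo=0(14)+hi=6(83)=97
lo=0(14)+hi=5(58)=72
lo=1(16)+hi=5(58)=74

Yes: 16+58=74


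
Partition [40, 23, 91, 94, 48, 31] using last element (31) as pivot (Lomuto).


Pivot: 31
  23 <= 31: swap -> [23, 40, 91, 94, 48, 31]
Place pivot at 1: [23, 31, 91, 94, 48, 40]

Partitioned: [23, 31, 91, 94, 48, 40]


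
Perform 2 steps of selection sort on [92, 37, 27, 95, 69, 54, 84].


Initial: [92, 37, 27, 95, 69, 54, 84]
Step 1: min=27 at 2
  Swap: [27, 37, 92, 95, 69, 54, 84]
Step 2: min=37 at 1
  Swap: [27, 37, 92, 95, 69, 54, 84]

After 2 steps: [27, 37, 92, 95, 69, 54, 84]


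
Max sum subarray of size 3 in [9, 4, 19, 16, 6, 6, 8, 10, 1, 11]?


[0:3]: 32
[1:4]: 39
[2:5]: 41
[3:6]: 28
[4:7]: 20
[5:8]: 24
[6:9]: 19
[7:10]: 22

Max: 41 at [2:5]


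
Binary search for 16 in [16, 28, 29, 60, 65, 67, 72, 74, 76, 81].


Step 1: lo=0, hi=9, mid=4, val=65
Step 2: lo=0, hi=3, mid=1, val=28
Step 3: lo=0, hi=0, mid=0, val=16

Found at index 0


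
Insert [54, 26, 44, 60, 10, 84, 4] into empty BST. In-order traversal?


Insert 54: root
Insert 26: L from 54
Insert 44: L from 54 -> R from 26
Insert 60: R from 54
Insert 10: L from 54 -> L from 26
Insert 84: R from 54 -> R from 60
Insert 4: L from 54 -> L from 26 -> L from 10

In-order: [4, 10, 26, 44, 54, 60, 84]
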